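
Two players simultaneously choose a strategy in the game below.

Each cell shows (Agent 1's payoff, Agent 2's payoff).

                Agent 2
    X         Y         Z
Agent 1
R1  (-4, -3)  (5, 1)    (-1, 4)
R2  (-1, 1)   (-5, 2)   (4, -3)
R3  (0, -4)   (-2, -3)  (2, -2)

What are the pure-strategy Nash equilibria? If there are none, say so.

No pure-strategy Nash equilibrium.

Agent 1 against X: payoffs -4, -1, 0 → best response R3.
Agent 1 against Y: payoffs 5, -5, -2 → best response R1.
Agent 1 against Z: payoffs -1, 4, 2 → best response R2.
Agent 2 against R1: payoffs -3, 1, 4 → best response Z.
Agent 2 against R2: payoffs 1, 2, -3 → best response Y.
Agent 2 against R3: payoffs -4, -3, -2 → best response Z.
No profile is a mutual best response for all players.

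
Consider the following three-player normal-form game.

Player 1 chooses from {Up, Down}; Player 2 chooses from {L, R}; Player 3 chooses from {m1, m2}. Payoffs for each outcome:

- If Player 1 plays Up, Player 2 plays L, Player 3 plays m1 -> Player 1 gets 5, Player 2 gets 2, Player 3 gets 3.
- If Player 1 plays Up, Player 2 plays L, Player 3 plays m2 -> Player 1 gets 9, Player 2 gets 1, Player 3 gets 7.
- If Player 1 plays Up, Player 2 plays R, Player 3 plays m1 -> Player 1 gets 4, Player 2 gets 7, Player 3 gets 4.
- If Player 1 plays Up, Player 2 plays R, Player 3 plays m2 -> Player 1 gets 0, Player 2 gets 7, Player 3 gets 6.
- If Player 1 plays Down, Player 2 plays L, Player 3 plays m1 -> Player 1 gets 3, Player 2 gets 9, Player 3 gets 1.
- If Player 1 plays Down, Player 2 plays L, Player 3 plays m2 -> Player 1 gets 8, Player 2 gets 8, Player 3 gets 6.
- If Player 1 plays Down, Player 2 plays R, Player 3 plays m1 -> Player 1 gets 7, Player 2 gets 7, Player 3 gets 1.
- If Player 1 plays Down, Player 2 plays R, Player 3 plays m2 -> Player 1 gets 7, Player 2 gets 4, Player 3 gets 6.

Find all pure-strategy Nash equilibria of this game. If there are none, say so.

Check each profile: it is a Nash equilibrium iff no player can strictly gain by switching unilaterally.
(Up, L, m1): Player 2 can switch to R (2 → 7). Not NE.
(Up, L, m2): Player 2 can switch to R (1 → 7). Not NE.
(Up, R, m1): Player 1 can switch to Down (4 → 7). Not NE.
(Up, R, m2): Player 1 can switch to Down (0 → 7). Not NE.
(Down, L, m1): Player 1 can switch to Up (3 → 5). Not NE.
(Down, L, m2): Player 1 can switch to Up (8 → 9). Not NE.
(Down, R, m1): Player 2 can switch to L (7 → 9). Not NE.
(Down, R, m2): Player 2 can switch to L (4 → 8). Not NE.

This game has no pure Nash equilibrium.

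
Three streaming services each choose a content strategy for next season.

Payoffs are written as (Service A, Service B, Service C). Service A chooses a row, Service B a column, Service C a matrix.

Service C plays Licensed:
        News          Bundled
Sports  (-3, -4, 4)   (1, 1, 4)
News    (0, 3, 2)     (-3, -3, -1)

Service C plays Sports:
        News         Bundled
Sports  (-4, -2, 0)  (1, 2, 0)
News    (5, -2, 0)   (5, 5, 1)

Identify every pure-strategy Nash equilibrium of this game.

Pure-strategy Nash equilibria: (Sports, Bundled, Licensed), (News, News, Licensed), (News, Bundled, Sports)

Service A against (News, Licensed): payoffs -3, 0 → best response News.
Service A against (News, Sports): payoffs -4, 5 → best response News.
Service A against (Bundled, Licensed): payoffs 1, -3 → best response Sports.
Service A against (Bundled, Sports): payoffs 1, 5 → best response News.
Service B against (Sports, Licensed): payoffs -4, 1 → best response Bundled.
Service B against (Sports, Sports): payoffs -2, 2 → best response Bundled.
Service B against (News, Licensed): payoffs 3, -3 → best response News.
Service B against (News, Sports): payoffs -2, 5 → best response Bundled.
Service C against (Sports, News): payoffs 4, 0 → best response Licensed.
Service C against (Sports, Bundled): payoffs 4, 0 → best response Licensed.
Service C against (News, News): payoffs 2, 0 → best response Licensed.
Service C against (News, Bundled): payoffs -1, 1 → best response Sports.
Mutual best responses: (Sports, Bundled, Licensed); (News, News, Licensed); (News, Bundled, Sports).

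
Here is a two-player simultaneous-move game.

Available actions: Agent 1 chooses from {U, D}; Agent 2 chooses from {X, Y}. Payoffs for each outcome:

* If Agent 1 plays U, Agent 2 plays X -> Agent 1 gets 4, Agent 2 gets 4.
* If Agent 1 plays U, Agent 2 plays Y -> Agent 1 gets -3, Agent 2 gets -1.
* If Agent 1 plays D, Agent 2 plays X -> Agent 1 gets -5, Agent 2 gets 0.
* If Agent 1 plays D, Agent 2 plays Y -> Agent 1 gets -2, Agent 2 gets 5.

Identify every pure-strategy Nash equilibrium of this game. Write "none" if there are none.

For each player, find the best response to each opponent profile; mutual best responses are the pure NE.
Agent 1 against X: payoffs 4, -5 → best response U.
Agent 1 against Y: payoffs -3, -2 → best response D.
Agent 2 against U: payoffs 4, -1 → best response X.
Agent 2 against D: payoffs 0, 5 → best response Y.
Mutual best responses: (U, X); (D, Y).

Pure-strategy Nash equilibria: (U, X), (D, Y)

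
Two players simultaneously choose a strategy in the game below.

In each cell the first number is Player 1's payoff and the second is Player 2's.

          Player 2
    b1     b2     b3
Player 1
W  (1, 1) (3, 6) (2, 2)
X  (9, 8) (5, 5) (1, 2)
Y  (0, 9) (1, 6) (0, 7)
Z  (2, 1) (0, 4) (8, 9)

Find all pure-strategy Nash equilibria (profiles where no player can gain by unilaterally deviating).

(X, b1), (Z, b3)

For each player, find the best response to each opponent profile; mutual best responses are the pure NE.
Player 1 against b1: payoffs 1, 9, 0, 2 → best response X.
Player 1 against b2: payoffs 3, 5, 1, 0 → best response X.
Player 1 against b3: payoffs 2, 1, 0, 8 → best response Z.
Player 2 against W: payoffs 1, 6, 2 → best response b2.
Player 2 against X: payoffs 8, 5, 2 → best response b1.
Player 2 against Y: payoffs 9, 6, 7 → best response b1.
Player 2 against Z: payoffs 1, 4, 9 → best response b3.
Mutual best responses: (X, b1); (Z, b3).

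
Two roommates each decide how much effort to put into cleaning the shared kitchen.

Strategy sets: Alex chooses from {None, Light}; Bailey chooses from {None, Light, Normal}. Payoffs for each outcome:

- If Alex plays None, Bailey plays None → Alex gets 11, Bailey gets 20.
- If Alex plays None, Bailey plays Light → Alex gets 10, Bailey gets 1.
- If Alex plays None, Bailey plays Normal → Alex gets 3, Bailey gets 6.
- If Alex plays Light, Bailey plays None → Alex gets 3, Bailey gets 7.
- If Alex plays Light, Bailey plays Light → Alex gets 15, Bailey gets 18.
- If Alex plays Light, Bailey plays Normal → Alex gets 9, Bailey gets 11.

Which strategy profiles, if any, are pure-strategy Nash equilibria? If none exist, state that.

The pure Nash equilibria are (None, None) and (Light, Light).

(None, None): Alex gets 11, best alternative 3; Bailey gets 20, best alternative 6. No profitable deviation — NE.
(None, Light): Alex can switch to Light (10 → 15). Not NE.
(None, Normal): Alex can switch to Light (3 → 9). Not NE.
(Light, None): Alex can switch to None (3 → 11). Not NE.
(Light, Light): Alex gets 15, best alternative 10; Bailey gets 18, best alternative 11. No profitable deviation — NE.
(Light, Normal): Bailey can switch to Light (11 → 18). Not NE.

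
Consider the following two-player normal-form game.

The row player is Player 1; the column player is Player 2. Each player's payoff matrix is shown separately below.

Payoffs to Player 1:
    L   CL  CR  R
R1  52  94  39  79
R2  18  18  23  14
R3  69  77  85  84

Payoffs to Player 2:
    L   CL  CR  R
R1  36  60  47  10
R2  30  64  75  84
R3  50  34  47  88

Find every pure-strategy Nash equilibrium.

Pure-strategy Nash equilibria: (R1, CL); (R3, R)

For each strategy profile, look for a profitable unilateral deviation.
(R1, L): Player 1 can switch to R3 (52 → 69). Not NE.
(R1, CL): Player 1 gets 94, best alternative 77; Player 2 gets 60, best alternative 47. No profitable deviation — NE.
(R1, CR): Player 1 can switch to R3 (39 → 85). Not NE.
(R1, R): Player 1 can switch to R3 (79 → 84). Not NE.
(R2, L): Player 1 can switch to R1 (18 → 52). Not NE.
(R2, CL): Player 1 can switch to R1 (18 → 94). Not NE.
(R2, CR): Player 1 can switch to R1 (23 → 39). Not NE.
(R2, R): Player 1 can switch to R1 (14 → 79). Not NE.
(R3, L): Player 2 can switch to R (50 → 88). Not NE.
(R3, CL): Player 1 can switch to R1 (77 → 94). Not NE.
(R3, CR): Player 2 can switch to L (47 → 50). Not NE.
(R3, R): Player 1 gets 84, best alternative 79; Player 2 gets 88, best alternative 50. No profitable deviation — NE.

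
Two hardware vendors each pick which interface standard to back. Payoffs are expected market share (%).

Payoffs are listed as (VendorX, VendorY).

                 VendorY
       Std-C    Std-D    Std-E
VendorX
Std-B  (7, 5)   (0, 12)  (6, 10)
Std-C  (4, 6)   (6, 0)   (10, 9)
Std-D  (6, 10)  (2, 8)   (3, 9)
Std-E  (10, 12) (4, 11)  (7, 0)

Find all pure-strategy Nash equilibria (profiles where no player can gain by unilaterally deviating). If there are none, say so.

VendorX against Std-C: payoffs 7, 4, 6, 10 → best response Std-E.
VendorX against Std-D: payoffs 0, 6, 2, 4 → best response Std-C.
VendorX against Std-E: payoffs 6, 10, 3, 7 → best response Std-C.
VendorY against Std-B: payoffs 5, 12, 10 → best response Std-D.
VendorY against Std-C: payoffs 6, 0, 9 → best response Std-E.
VendorY against Std-D: payoffs 10, 8, 9 → best response Std-C.
VendorY against Std-E: payoffs 12, 11, 0 → best response Std-C.
Mutual best responses: (Std-C, Std-E); (Std-E, Std-C).

(Std-C, Std-E), (Std-E, Std-C)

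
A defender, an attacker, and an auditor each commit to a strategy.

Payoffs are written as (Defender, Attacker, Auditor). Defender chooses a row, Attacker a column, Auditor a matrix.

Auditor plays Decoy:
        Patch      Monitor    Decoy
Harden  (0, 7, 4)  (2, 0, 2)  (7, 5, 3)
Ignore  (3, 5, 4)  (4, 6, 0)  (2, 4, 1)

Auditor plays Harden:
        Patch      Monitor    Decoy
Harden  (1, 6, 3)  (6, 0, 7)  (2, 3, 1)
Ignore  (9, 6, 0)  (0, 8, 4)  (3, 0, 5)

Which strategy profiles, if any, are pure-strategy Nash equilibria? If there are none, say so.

(Harden, Patch, Decoy): Defender can switch to Ignore (0 → 3). Not NE.
(Harden, Patch, Harden): Defender can switch to Ignore (1 → 9). Not NE.
(Harden, Monitor, Decoy): Defender can switch to Ignore (2 → 4). Not NE.
(Harden, Monitor, Harden): Attacker can switch to Patch (0 → 6). Not NE.
(Harden, Decoy, Decoy): Attacker can switch to Patch (5 → 7). Not NE.
(Harden, Decoy, Harden): Defender can switch to Ignore (2 → 3). Not NE.
(Ignore, Patch, Decoy): Attacker can switch to Monitor (5 → 6). Not NE.
(Ignore, Patch, Harden): Attacker can switch to Monitor (6 → 8). Not NE.
(Ignore, Monitor, Decoy): Auditor can switch to Harden (0 → 4). Not NE.
(Ignore, Monitor, Harden): Defender can switch to Harden (0 → 6). Not NE.
(Ignore, Decoy, Decoy): Defender can switch to Harden (2 → 7). Not NE.
(Ignore, Decoy, Harden): Attacker can switch to Patch (0 → 6). Not NE.

No pure-strategy Nash equilibrium.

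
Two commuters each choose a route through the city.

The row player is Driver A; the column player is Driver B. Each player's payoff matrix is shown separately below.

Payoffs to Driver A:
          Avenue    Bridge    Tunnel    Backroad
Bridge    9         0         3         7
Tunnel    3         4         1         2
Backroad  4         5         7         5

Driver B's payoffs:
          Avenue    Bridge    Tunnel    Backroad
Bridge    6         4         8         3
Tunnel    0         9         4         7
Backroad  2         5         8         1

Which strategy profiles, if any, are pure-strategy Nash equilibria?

For each player, find the best response to each opponent profile; mutual best responses are the pure NE.
Driver A against Avenue: payoffs 9, 3, 4 → best response Bridge.
Driver A against Bridge: payoffs 0, 4, 5 → best response Backroad.
Driver A against Tunnel: payoffs 3, 1, 7 → best response Backroad.
Driver A against Backroad: payoffs 7, 2, 5 → best response Bridge.
Driver B against Bridge: payoffs 6, 4, 8, 3 → best response Tunnel.
Driver B against Tunnel: payoffs 0, 9, 4, 7 → best response Bridge.
Driver B against Backroad: payoffs 2, 5, 8, 1 → best response Tunnel.
Mutual best responses: (Backroad, Tunnel).

Pure NE: (Backroad, Tunnel)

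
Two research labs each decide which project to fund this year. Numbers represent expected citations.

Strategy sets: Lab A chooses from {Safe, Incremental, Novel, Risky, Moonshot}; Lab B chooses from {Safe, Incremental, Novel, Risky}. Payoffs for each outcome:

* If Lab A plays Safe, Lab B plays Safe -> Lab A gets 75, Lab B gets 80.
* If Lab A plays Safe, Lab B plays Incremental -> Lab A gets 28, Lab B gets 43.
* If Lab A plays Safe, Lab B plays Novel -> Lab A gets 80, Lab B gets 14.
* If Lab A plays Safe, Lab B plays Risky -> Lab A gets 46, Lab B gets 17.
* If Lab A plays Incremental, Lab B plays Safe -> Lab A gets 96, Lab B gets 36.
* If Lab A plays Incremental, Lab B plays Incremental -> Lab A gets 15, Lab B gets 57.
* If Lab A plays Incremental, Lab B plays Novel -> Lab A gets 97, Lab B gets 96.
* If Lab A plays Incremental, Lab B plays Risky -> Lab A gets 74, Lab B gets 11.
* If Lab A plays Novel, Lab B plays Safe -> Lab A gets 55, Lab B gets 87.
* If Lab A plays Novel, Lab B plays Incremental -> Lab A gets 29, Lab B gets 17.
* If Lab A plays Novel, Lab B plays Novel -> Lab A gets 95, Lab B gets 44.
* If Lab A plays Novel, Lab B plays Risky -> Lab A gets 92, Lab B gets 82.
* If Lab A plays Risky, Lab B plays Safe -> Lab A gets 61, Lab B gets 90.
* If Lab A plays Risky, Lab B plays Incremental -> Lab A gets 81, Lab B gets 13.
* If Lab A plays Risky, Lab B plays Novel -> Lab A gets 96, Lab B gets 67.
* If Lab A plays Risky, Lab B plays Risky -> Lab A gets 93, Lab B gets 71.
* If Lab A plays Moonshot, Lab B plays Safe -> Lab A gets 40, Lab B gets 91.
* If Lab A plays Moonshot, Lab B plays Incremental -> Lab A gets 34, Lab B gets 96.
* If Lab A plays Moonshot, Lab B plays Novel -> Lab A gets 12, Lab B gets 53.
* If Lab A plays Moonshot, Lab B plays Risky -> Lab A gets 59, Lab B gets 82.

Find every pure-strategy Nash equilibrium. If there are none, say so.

The unique pure-strategy Nash equilibrium is (Incremental, Novel).

(Safe, Safe): Lab A can switch to Incremental (75 → 96). Not NE.
(Safe, Incremental): Lab A can switch to Novel (28 → 29). Not NE.
(Safe, Novel): Lab A can switch to Incremental (80 → 97). Not NE.
(Safe, Risky): Lab A can switch to Incremental (46 → 74). Not NE.
(Incremental, Safe): Lab B can switch to Incremental (36 → 57). Not NE.
(Incremental, Incremental): Lab A can switch to Safe (15 → 28). Not NE.
(Incremental, Novel): Lab A gets 97, best alternative 96; Lab B gets 96, best alternative 57. No profitable deviation — NE.
(Incremental, Risky): Lab A can switch to Novel (74 → 92). Not NE.
(Novel, Safe): Lab A can switch to Safe (55 → 75). Not NE.
(The remaining 11 profiles each have a profitable deviation by the same check.)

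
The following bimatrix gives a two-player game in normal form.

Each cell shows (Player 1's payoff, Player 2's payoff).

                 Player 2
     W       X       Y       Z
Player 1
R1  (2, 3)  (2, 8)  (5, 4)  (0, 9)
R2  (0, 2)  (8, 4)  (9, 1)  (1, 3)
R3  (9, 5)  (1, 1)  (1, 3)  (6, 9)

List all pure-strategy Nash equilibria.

For each player, find the best response to each opponent profile; mutual best responses are the pure NE.
Player 1 against W: payoffs 2, 0, 9 → best response R3.
Player 1 against X: payoffs 2, 8, 1 → best response R2.
Player 1 against Y: payoffs 5, 9, 1 → best response R2.
Player 1 against Z: payoffs 0, 1, 6 → best response R3.
Player 2 against R1: payoffs 3, 8, 4, 9 → best response Z.
Player 2 against R2: payoffs 2, 4, 1, 3 → best response X.
Player 2 against R3: payoffs 5, 1, 3, 9 → best response Z.
Mutual best responses: (R2, X); (R3, Z).

(R2, X), (R3, Z)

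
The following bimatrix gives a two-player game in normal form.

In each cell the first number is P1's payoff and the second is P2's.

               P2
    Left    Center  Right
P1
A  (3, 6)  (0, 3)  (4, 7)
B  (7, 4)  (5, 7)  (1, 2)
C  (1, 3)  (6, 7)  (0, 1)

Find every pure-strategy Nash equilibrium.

(A, Left): P1 can switch to B (3 → 7). Not NE.
(A, Center): P1 can switch to B (0 → 5). Not NE.
(A, Right): P1 gets 4, best alternative 1; P2 gets 7, best alternative 6. No profitable deviation — NE.
(B, Left): P2 can switch to Center (4 → 7). Not NE.
(B, Center): P1 can switch to C (5 → 6). Not NE.
(B, Right): P1 can switch to A (1 → 4). Not NE.
(C, Left): P1 can switch to A (1 → 3). Not NE.
(C, Center): P1 gets 6, best alternative 5; P2 gets 7, best alternative 3. No profitable deviation — NE.
(The remaining 1 profile has a profitable deviation by the same check.)

The pure Nash equilibria are (A, Right) and (C, Center).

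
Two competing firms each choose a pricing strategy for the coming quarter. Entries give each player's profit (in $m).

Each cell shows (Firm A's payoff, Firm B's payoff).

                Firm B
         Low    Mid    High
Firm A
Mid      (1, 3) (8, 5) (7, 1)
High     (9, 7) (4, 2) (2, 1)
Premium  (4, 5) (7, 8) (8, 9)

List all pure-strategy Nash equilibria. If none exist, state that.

(Mid, Low): Firm A can switch to High (1 → 9). Not NE.
(Mid, Mid): Firm A gets 8, best alternative 7; Firm B gets 5, best alternative 3. No profitable deviation — NE.
(Mid, High): Firm A can switch to Premium (7 → 8). Not NE.
(High, Low): Firm A gets 9, best alternative 4; Firm B gets 7, best alternative 2. No profitable deviation — NE.
(High, Mid): Firm A can switch to Mid (4 → 8). Not NE.
(High, High): Firm A can switch to Mid (2 → 7). Not NE.
(Premium, Low): Firm A can switch to High (4 → 9). Not NE.
(Premium, Mid): Firm A can switch to Mid (7 → 8). Not NE.
(Premium, High): Firm A gets 8, best alternative 7; Firm B gets 9, best alternative 8. No profitable deviation — NE.

The pure Nash equilibria are (Mid, Mid) and (High, Low) and (Premium, High).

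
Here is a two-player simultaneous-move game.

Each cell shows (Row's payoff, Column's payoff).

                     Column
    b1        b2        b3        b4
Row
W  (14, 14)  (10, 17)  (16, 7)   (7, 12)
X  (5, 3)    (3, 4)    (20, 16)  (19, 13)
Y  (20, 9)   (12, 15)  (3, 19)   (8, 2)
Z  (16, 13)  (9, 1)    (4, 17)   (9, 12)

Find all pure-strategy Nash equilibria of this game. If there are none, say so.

For each strategy profile, look for a profitable unilateral deviation.
(W, b1): Row can switch to Y (14 → 20). Not NE.
(W, b2): Row can switch to Y (10 → 12). Not NE.
(W, b3): Row can switch to X (16 → 20). Not NE.
(W, b4): Row can switch to X (7 → 19). Not NE.
(X, b1): Row can switch to W (5 → 14). Not NE.
(X, b2): Row can switch to W (3 → 10). Not NE.
(X, b3): Row gets 20, best alternative 16; Column gets 16, best alternative 13. No profitable deviation — NE.
(X, b4): Column can switch to b3 (13 → 16). Not NE.
(Y, b1): Column can switch to b2 (9 → 15). Not NE.
(Y, b2): Column can switch to b3 (15 → 19). Not NE.
(Y, b3): Row can switch to W (3 → 16). Not NE.
(Y, b4): Row can switch to X (8 → 19). Not NE.
(Z, b1): Row can switch to Y (16 → 20). Not NE.
(The remaining 3 profiles each have a profitable deviation by the same check.)

Pure NE: (X, b3)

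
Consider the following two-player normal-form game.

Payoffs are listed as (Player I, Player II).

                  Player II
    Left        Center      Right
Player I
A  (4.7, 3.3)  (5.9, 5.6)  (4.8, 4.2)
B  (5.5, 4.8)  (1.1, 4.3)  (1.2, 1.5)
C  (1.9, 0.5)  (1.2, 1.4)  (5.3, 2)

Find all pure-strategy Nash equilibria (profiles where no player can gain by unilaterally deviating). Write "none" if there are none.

Mark each player's best response to every combination of opponents' strategies; a profile where every player is best-responding is a pure Nash equilibrium.
Player I against Left: payoffs 4.7, 5.5, 1.9 → best response B.
Player I against Center: payoffs 5.9, 1.1, 1.2 → best response A.
Player I against Right: payoffs 4.8, 1.2, 5.3 → best response C.
Player II against A: payoffs 3.3, 5.6, 4.2 → best response Center.
Player II against B: payoffs 4.8, 4.3, 1.5 → best response Left.
Player II against C: payoffs 0.5, 1.4, 2 → best response Right.
Mutual best responses: (A, Center); (B, Left); (C, Right).

Pure-strategy Nash equilibria: (A, Center), (B, Left), (C, Right)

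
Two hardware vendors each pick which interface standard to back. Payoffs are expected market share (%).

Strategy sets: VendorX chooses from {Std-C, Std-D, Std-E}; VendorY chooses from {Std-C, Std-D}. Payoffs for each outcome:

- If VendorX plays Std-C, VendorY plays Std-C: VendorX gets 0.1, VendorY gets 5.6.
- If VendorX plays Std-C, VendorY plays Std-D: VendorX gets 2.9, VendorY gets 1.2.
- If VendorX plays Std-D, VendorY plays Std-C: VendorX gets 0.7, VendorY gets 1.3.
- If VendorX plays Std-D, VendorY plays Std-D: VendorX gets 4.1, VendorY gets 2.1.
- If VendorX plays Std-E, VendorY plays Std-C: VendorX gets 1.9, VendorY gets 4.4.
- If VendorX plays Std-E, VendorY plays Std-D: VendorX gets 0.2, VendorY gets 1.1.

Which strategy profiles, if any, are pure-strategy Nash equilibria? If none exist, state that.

(Std-C, Std-C): VendorX can switch to Std-D (0.1 → 0.7). Not NE.
(Std-C, Std-D): VendorX can switch to Std-D (2.9 → 4.1). Not NE.
(Std-D, Std-C): VendorX can switch to Std-E (0.7 → 1.9). Not NE.
(Std-D, Std-D): VendorX gets 4.1, best alternative 2.9; VendorY gets 2.1, best alternative 1.3. No profitable deviation — NE.
(Std-E, Std-C): VendorX gets 1.9, best alternative 0.7; VendorY gets 4.4, best alternative 1.1. No profitable deviation — NE.
(Std-E, Std-D): VendorX can switch to Std-C (0.2 → 2.9). Not NE.

(Std-D, Std-D) and (Std-E, Std-C)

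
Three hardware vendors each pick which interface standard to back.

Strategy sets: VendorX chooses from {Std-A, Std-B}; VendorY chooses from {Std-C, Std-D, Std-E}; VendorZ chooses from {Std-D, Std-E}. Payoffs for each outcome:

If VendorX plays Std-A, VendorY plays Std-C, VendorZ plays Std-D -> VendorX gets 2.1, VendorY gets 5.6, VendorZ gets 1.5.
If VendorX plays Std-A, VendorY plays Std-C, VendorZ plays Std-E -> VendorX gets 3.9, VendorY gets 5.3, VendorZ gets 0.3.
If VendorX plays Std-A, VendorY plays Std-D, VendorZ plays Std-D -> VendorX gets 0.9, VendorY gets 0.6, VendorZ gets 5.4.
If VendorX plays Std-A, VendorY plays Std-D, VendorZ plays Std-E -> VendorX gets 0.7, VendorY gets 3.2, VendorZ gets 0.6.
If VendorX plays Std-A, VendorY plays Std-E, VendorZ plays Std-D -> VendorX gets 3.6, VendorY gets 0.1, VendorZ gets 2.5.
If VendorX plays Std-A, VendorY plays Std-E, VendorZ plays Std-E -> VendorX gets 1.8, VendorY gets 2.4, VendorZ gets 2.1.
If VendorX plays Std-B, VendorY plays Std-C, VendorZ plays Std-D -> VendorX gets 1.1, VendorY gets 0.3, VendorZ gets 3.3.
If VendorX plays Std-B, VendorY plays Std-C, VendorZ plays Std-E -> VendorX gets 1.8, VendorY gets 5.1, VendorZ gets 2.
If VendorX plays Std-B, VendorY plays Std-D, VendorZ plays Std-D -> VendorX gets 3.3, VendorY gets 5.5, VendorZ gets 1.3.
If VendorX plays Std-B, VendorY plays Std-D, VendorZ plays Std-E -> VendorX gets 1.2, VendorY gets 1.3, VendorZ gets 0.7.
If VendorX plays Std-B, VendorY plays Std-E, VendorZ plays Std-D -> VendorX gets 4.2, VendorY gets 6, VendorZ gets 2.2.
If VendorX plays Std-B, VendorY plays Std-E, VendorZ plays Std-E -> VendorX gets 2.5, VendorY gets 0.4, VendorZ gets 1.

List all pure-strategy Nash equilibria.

Pure-strategy Nash equilibria: (Std-A, Std-C, Std-D); (Std-B, Std-E, Std-D)

(Std-A, Std-C, Std-D): VendorX gets 2.1, best alternative 1.1; VendorY gets 5.6, best alternative 0.6; VendorZ gets 1.5, best alternative 0.3. No profitable deviation — NE.
(Std-A, Std-C, Std-E): VendorZ can switch to Std-D (0.3 → 1.5). Not NE.
(Std-A, Std-D, Std-D): VendorX can switch to Std-B (0.9 → 3.3). Not NE.
(Std-A, Std-D, Std-E): VendorX can switch to Std-B (0.7 → 1.2). Not NE.
(Std-A, Std-E, Std-D): VendorX can switch to Std-B (3.6 → 4.2). Not NE.
(Std-A, Std-E, Std-E): VendorX can switch to Std-B (1.8 → 2.5). Not NE.
(Std-B, Std-C, Std-D): VendorX can switch to Std-A (1.1 → 2.1). Not NE.
(Std-B, Std-E, Std-D): VendorX gets 4.2, best alternative 3.6; VendorY gets 6, best alternative 5.5; VendorZ gets 2.2, best alternative 1. No profitable deviation — NE.
(The remaining 4 profiles each have a profitable deviation by the same check.)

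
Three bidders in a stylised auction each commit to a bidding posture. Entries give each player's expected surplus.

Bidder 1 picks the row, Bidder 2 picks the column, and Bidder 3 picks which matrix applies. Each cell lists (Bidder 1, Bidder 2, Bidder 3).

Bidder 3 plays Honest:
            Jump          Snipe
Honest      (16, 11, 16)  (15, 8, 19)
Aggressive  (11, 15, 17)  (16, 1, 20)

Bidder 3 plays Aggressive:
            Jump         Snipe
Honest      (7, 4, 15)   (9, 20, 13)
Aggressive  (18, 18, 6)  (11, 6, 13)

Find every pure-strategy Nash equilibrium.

Check each profile: it is a Nash equilibrium iff no player can strictly gain by switching unilaterally.
(Honest, Jump, Honest): Bidder 1 gets 16, best alternative 11; Bidder 2 gets 11, best alternative 8; Bidder 3 gets 16, best alternative 15. No profitable deviation — NE.
(Honest, Jump, Aggressive): Bidder 1 can switch to Aggressive (7 → 18). Not NE.
(Honest, Snipe, Honest): Bidder 1 can switch to Aggressive (15 → 16). Not NE.
(Honest, Snipe, Aggressive): Bidder 1 can switch to Aggressive (9 → 11). Not NE.
(Aggressive, Jump, Honest): Bidder 1 can switch to Honest (11 → 16). Not NE.
(Aggressive, Jump, Aggressive): Bidder 3 can switch to Honest (6 → 17). Not NE.
(Aggressive, Snipe, Honest): Bidder 2 can switch to Jump (1 → 15). Not NE.
(Aggressive, Snipe, Aggressive): Bidder 2 can switch to Jump (6 → 18). Not NE.

Pure NE: (Honest, Jump, Honest)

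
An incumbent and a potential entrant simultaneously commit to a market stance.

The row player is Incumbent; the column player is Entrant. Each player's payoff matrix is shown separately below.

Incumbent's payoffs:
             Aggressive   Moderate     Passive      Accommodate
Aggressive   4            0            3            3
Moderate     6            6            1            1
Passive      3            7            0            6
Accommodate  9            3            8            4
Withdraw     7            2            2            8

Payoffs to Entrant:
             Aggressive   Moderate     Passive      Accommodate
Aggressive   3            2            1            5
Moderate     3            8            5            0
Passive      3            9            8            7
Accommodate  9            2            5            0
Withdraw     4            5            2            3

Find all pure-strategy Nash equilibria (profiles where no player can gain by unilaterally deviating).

(Passive, Moderate), (Accommodate, Aggressive)

Check each profile: it is a Nash equilibrium iff no player can strictly gain by switching unilaterally.
(Aggressive, Aggressive): Incumbent can switch to Moderate (4 → 6). Not NE.
(Aggressive, Moderate): Incumbent can switch to Moderate (0 → 6). Not NE.
(Aggressive, Passive): Incumbent can switch to Accommodate (3 → 8). Not NE.
(Aggressive, Accommodate): Incumbent can switch to Passive (3 → 6). Not NE.
(Moderate, Aggressive): Incumbent can switch to Accommodate (6 → 9). Not NE.
(Moderate, Moderate): Incumbent can switch to Passive (6 → 7). Not NE.
(Moderate, Passive): Incumbent can switch to Aggressive (1 → 3). Not NE.
(Moderate, Accommodate): Incumbent can switch to Aggressive (1 → 3). Not NE.
(Passive, Moderate): Incumbent gets 7, best alternative 6; Entrant gets 9, best alternative 8. No profitable deviation — NE.
(Accommodate, Aggressive): Incumbent gets 9, best alternative 7; Entrant gets 9, best alternative 5. No profitable deviation — NE.
(The remaining 10 profiles each have a profitable deviation by the same check.)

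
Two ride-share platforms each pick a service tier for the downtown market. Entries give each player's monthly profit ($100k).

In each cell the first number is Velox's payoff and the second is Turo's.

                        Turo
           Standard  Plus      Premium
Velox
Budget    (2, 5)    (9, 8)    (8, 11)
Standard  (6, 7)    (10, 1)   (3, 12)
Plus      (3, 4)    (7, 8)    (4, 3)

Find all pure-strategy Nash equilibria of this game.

(Budget, Standard): Velox can switch to Standard (2 → 6). Not NE.
(Budget, Plus): Velox can switch to Standard (9 → 10). Not NE.
(Budget, Premium): Velox gets 8, best alternative 4; Turo gets 11, best alternative 8. No profitable deviation — NE.
(Standard, Standard): Turo can switch to Premium (7 → 12). Not NE.
(Standard, Plus): Turo can switch to Standard (1 → 7). Not NE.
(Standard, Premium): Velox can switch to Budget (3 → 8). Not NE.
(Plus, Standard): Velox can switch to Standard (3 → 6). Not NE.
(Plus, Plus): Velox can switch to Budget (7 → 9). Not NE.
(Plus, Premium): Velox can switch to Budget (4 → 8). Not NE.

Pure NE: (Budget, Premium)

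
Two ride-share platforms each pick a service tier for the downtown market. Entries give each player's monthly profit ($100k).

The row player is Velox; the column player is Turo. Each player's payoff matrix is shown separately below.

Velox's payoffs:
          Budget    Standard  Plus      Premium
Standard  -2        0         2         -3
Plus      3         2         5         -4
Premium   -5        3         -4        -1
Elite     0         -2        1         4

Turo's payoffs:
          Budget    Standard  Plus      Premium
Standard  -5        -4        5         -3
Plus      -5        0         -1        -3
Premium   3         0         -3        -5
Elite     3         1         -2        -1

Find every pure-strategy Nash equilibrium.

This game has no pure Nash equilibrium.

For each strategy profile, look for a profitable unilateral deviation.
(Standard, Budget): Velox can switch to Plus (-2 → 3). Not NE.
(Standard, Standard): Velox can switch to Plus (0 → 2). Not NE.
(Standard, Plus): Velox can switch to Plus (2 → 5). Not NE.
(Standard, Premium): Velox can switch to Premium (-3 → -1). Not NE.
(Plus, Budget): Turo can switch to Standard (-5 → 0). Not NE.
(Plus, Standard): Velox can switch to Premium (2 → 3). Not NE.
(Plus, Plus): Turo can switch to Standard (-1 → 0). Not NE.
(Plus, Premium): Velox can switch to Standard (-4 → -3). Not NE.
(Premium, Budget): Velox can switch to Standard (-5 → -2). Not NE.
(Premium, Standard): Turo can switch to Budget (0 → 3). Not NE.
(The remaining 6 profiles each have a profitable deviation by the same check.)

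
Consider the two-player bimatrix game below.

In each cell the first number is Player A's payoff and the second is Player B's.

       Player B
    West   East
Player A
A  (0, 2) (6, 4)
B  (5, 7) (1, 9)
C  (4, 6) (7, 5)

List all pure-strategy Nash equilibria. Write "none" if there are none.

Player A against West: payoffs 0, 5, 4 → best response B.
Player A against East: payoffs 6, 1, 7 → best response C.
Player B against A: payoffs 2, 4 → best response East.
Player B against B: payoffs 7, 9 → best response East.
Player B against C: payoffs 6, 5 → best response West.
No profile is a mutual best response for all players.

No pure-strategy Nash equilibrium.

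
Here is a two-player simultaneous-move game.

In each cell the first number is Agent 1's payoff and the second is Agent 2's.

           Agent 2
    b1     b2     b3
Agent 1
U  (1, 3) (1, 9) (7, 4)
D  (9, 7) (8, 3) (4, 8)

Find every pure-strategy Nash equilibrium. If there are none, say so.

No pure-strategy Nash equilibrium.

Check each profile: it is a Nash equilibrium iff no player can strictly gain by switching unilaterally.
(U, b1): Agent 1 can switch to D (1 → 9). Not NE.
(U, b2): Agent 1 can switch to D (1 → 8). Not NE.
(U, b3): Agent 2 can switch to b2 (4 → 9). Not NE.
(D, b1): Agent 2 can switch to b3 (7 → 8). Not NE.
(D, b2): Agent 2 can switch to b1 (3 → 7). Not NE.
(D, b3): Agent 1 can switch to U (4 → 7). Not NE.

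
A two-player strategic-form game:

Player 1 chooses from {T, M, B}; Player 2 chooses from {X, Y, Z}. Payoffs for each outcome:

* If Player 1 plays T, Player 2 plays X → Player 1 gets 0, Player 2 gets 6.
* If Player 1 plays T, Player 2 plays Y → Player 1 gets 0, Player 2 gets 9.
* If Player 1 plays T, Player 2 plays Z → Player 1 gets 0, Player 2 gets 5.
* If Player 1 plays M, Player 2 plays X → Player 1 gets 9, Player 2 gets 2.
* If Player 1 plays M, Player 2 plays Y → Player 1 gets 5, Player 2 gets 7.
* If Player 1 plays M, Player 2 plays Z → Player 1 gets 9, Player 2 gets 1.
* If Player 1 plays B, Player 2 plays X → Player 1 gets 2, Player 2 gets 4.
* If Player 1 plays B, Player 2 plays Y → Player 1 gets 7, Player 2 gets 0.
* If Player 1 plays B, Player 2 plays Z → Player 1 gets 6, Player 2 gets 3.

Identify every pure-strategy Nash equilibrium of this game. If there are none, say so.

There is no pure-strategy Nash equilibrium.

For each player, find the best response to each opponent profile; mutual best responses are the pure NE.
Player 1 against X: payoffs 0, 9, 2 → best response M.
Player 1 against Y: payoffs 0, 5, 7 → best response B.
Player 1 against Z: payoffs 0, 9, 6 → best response M.
Player 2 against T: payoffs 6, 9, 5 → best response Y.
Player 2 against M: payoffs 2, 7, 1 → best response Y.
Player 2 against B: payoffs 4, 0, 3 → best response X.
No profile is a mutual best response for all players.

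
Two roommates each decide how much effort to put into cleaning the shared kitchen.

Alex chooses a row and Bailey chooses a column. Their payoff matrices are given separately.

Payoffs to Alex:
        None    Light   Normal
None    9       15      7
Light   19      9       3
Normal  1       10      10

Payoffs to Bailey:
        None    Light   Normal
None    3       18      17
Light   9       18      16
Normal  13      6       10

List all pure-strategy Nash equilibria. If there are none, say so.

Alex against None: payoffs 9, 19, 1 → best response Light.
Alex against Light: payoffs 15, 9, 10 → best response None.
Alex against Normal: payoffs 7, 3, 10 → best response Normal.
Bailey against None: payoffs 3, 18, 17 → best response Light.
Bailey against Light: payoffs 9, 18, 16 → best response Light.
Bailey against Normal: payoffs 13, 6, 10 → best response None.
Mutual best responses: (None, Light).

(None, Light)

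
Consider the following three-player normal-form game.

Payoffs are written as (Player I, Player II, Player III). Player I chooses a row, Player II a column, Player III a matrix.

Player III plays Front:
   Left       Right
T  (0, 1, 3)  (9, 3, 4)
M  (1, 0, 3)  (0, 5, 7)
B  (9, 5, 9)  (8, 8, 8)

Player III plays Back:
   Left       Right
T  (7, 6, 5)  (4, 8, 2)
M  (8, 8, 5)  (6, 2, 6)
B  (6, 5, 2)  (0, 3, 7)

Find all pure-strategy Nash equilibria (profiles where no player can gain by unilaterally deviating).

Player I against (Left, Front): payoffs 0, 1, 9 → best response B.
Player I against (Left, Back): payoffs 7, 8, 6 → best response M.
Player I against (Right, Front): payoffs 9, 0, 8 → best response T.
Player I against (Right, Back): payoffs 4, 6, 0 → best response M.
Player II against (T, Front): payoffs 1, 3 → best response Right.
Player II against (T, Back): payoffs 6, 8 → best response Right.
Player II against (M, Front): payoffs 0, 5 → best response Right.
Player II against (M, Back): payoffs 8, 2 → best response Left.
Player II against (B, Front): payoffs 5, 8 → best response Right.
Player II against (B, Back): payoffs 5, 3 → best response Left.
Player III against (T, Left): payoffs 3, 5 → best response Back.
Player III against (T, Right): payoffs 4, 2 → best response Front.
Player III against (M, Left): payoffs 3, 5 → best response Back.
Player III against (M, Right): payoffs 7, 6 → best response Front.
Player III against (B, Left): payoffs 9, 2 → best response Front.
Player III against (B, Right): payoffs 8, 7 → best response Front.
Mutual best responses: (T, Right, Front); (M, Left, Back).

The pure Nash equilibria are (T, Right, Front); (M, Left, Back).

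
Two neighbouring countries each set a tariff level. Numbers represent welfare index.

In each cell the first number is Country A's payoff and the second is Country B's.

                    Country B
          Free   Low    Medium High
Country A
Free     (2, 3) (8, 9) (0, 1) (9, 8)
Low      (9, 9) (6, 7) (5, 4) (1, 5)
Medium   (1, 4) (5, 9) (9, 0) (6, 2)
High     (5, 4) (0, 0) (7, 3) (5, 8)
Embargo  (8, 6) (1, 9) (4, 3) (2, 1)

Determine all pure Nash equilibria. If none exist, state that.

The pure Nash equilibria are (Free, Low) and (Low, Free).

(Free, Free): Country A can switch to Low (2 → 9). Not NE.
(Free, Low): Country A gets 8, best alternative 6; Country B gets 9, best alternative 8. No profitable deviation — NE.
(Free, Medium): Country A can switch to Low (0 → 5). Not NE.
(Free, High): Country B can switch to Low (8 → 9). Not NE.
(Low, Free): Country A gets 9, best alternative 8; Country B gets 9, best alternative 7. No profitable deviation — NE.
(Low, Low): Country A can switch to Free (6 → 8). Not NE.
(Low, Medium): Country A can switch to Medium (5 → 9). Not NE.
(Low, High): Country A can switch to Free (1 → 9). Not NE.
(Medium, Free): Country A can switch to Free (1 → 2). Not NE.
(Medium, Low): Country A can switch to Free (5 → 8). Not NE.
(Medium, Medium): Country B can switch to Free (0 → 4). Not NE.
(Medium, High): Country A can switch to Free (6 → 9). Not NE.
(High, Free): Country A can switch to Low (5 → 9). Not NE.
(High, Low): Country A can switch to Free (0 → 8). Not NE.
(The remaining 6 profiles each have a profitable deviation by the same check.)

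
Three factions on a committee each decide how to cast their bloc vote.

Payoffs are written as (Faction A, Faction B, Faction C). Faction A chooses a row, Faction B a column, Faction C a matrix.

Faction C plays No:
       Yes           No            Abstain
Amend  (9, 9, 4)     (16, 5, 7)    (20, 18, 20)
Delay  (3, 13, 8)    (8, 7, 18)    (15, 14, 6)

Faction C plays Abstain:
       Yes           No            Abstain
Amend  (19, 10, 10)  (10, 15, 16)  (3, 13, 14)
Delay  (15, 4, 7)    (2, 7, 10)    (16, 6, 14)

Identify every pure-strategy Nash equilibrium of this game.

The pure Nash equilibria are (Amend, No, Abstain); (Amend, Abstain, No).

For each player, find the best response to each opponent profile; mutual best responses are the pure NE.
Faction A against (Yes, No): payoffs 9, 3 → best response Amend.
Faction A against (Yes, Abstain): payoffs 19, 15 → best response Amend.
Faction A against (No, No): payoffs 16, 8 → best response Amend.
Faction A against (No, Abstain): payoffs 10, 2 → best response Amend.
Faction A against (Abstain, No): payoffs 20, 15 → best response Amend.
Faction A against (Abstain, Abstain): payoffs 3, 16 → best response Delay.
Faction B against (Amend, No): payoffs 9, 5, 18 → best response Abstain.
Faction B against (Amend, Abstain): payoffs 10, 15, 13 → best response No.
Faction B against (Delay, No): payoffs 13, 7, 14 → best response Abstain.
Faction B against (Delay, Abstain): payoffs 4, 7, 6 → best response No.
Faction C against (Amend, Yes): payoffs 4, 10 → best response Abstain.
Faction C against (Amend, No): payoffs 7, 16 → best response Abstain.
Faction C against (Amend, Abstain): payoffs 20, 14 → best response No.
Faction C against (Delay, Yes): payoffs 8, 7 → best response No.
Faction C against (Delay, No): payoffs 18, 10 → best response No.
Faction C against (Delay, Abstain): payoffs 6, 14 → best response Abstain.
Mutual best responses: (Amend, No, Abstain); (Amend, Abstain, No).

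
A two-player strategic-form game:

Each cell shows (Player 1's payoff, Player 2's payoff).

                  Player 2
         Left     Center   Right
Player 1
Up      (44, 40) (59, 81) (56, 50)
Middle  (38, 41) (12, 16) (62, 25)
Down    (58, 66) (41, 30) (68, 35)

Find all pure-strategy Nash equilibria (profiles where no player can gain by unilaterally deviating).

Player 1 against Left: payoffs 44, 38, 58 → best response Down.
Player 1 against Center: payoffs 59, 12, 41 → best response Up.
Player 1 against Right: payoffs 56, 62, 68 → best response Down.
Player 2 against Up: payoffs 40, 81, 50 → best response Center.
Player 2 against Middle: payoffs 41, 16, 25 → best response Left.
Player 2 against Down: payoffs 66, 30, 35 → best response Left.
Mutual best responses: (Up, Center); (Down, Left).

(Up, Center); (Down, Left)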